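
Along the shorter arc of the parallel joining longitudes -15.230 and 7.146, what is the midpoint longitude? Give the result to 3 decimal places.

Signed shortest Δλ from -15.230° to +7.146° is +22.376°.
Midpoint longitude = -15.230° + (+22.376°)/2 = -15.230° + 11.188° = -4.042°.

-4.042°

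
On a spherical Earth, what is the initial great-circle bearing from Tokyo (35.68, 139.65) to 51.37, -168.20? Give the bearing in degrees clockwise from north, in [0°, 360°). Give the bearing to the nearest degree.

50°

Δλ = -168.20 − 139.65 = -307.85°; wrapped into (−180°, 180°]: 52.15°.
θ = atan2( sin Δλ · cos φ₂ , cos φ₁ · sin φ₂ − sin φ₁ · cos φ₂ · cos Δλ )
  = atan2(0.49295, 0.41113) = 50.171° → normalised to [0°, 360°): 50.171°.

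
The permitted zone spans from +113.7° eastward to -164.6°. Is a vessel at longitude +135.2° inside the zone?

Yes

Band width going east from +113.7° to -164.6°: ((-164.6 − 113.7) mod 360) = 81.7°.
Offset of +135.2° east of the west edge: ((135.2 − 113.7) mod 360) = 21.5°.
21.5° ≤ 81.7° ⇒ inside.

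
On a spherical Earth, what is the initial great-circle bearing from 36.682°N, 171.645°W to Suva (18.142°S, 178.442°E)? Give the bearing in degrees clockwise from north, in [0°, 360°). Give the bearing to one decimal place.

191.4°

Δλ = 178.442 − -171.645 = 350.087°; wrapped into (−180°, 180°]: -9.913°.
θ = atan2( sin Δλ · cos φ₂ , cos φ₁ · sin φ₂ − sin φ₁ · cos φ₂ · cos Δλ )
  = atan2(-0.16359, -0.80891) = -168.567° → normalised to [0°, 360°): 191.433°.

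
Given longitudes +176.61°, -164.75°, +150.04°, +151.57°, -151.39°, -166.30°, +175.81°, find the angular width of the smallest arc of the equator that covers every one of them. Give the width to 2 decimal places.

Sort the longitudes: -166.30°, -164.75°, -151.39°, +150.04°, +151.57°, +175.81°, +176.61°.
Eastward gaps between consecutive values (wrapping around): 1.55°, 13.36°, 301.43°, 1.53°, 24.24°, 0.80°, 17.09°.
Largest gap = 301.43° ⇒ minimal covering band is its complement: 360° − 301.43° = 58.57°.
Band runs from +150.04° eastward to -151.39°, crossing the antimeridian.

58.57°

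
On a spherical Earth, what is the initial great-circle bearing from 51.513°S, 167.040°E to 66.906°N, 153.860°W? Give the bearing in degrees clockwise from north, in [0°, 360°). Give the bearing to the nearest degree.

17°

Δλ = -153.860 − 167.040 = -320.900°; wrapped into (−180°, 180°]: 39.100°.
θ = atan2( sin Δλ · cos φ₂ , cos φ₁ · sin φ₂ − sin φ₁ · cos φ₂ · cos Δλ )
  = atan2(0.24738, 0.81073) = 16.968° → normalised to [0°, 360°): 16.968°.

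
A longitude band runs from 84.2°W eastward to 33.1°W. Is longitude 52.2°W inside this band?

Yes

Band width going east from -84.2° to -33.1°: ((-33.1 − -84.2) mod 360) = 51.1°.
Offset of -52.2° east of the west edge: ((-52.2 − -84.2) mod 360) = 32.0°.
32.0° ≤ 51.1° ⇒ inside.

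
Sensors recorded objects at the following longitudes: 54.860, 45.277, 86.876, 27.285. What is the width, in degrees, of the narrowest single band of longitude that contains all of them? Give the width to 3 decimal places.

Sort the longitudes: +27.285°, +45.277°, +54.860°, +86.876°.
Eastward gaps between consecutive values (wrapping around): 17.992°, 9.583°, 32.016°, 300.409°.
Largest gap = 300.409° ⇒ minimal covering band is its complement: 360° − 300.409° = 59.591°.
Band runs from +27.285° eastward to +86.876°.

59.591°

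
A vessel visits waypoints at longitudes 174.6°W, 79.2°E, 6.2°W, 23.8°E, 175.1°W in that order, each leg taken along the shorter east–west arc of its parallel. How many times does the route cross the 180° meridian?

2

Leg 1: -174.6° → +79.2°, shortest Δλ = -106.2° (west) — crosses 180°.
Leg 2: +79.2° → -6.2°, shortest Δλ = -85.4° (west) — does not cross 180°.
Leg 3: -6.2° → +23.8°, shortest Δλ = 30.0° (east) — does not cross 180°.
Leg 4: +23.8° → -175.1°, shortest Δλ = 161.1° (east) — crosses 180°.
Total crossings: 2.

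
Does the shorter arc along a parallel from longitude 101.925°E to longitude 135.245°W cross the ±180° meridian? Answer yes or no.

Yes

Naïve |-135.245 − 101.925| = 237.17° > 180°, so the shorter arc goes the other way round — across 180°.
Signed shortest Δλ = ((-135.245 − 101.925 + 180) mod 360) − 180 = 122.83°.
Going east by 122.83° from +101.925° passes through 180° before reaching -135.245°.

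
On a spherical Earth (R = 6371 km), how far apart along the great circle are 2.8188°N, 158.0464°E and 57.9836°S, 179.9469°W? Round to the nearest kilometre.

7039 km

Δλ = -179.9469 − 158.0464 = -337.9933°; wrapped into (−180°, 180°]: 22.0067°.
Δφ = -57.9836 − 2.8188 = -60.8024°.
a = sin²(Δφ/2) + cos φ₁ · cos φ₂ · sin²(Δλ/2) = 0.275379.
c = 2·atan2(√a, √(1−a)) = 1.10488 rad → d = 6371·c ≈ 7039.19 km.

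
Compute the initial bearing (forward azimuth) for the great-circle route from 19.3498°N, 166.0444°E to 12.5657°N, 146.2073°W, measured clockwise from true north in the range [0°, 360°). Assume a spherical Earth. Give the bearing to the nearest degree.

Δλ = -146.2073 − 166.0444 = -312.2517°; wrapped into (−180°, 180°]: 47.7483°.
θ = atan2( sin Δλ · cos φ₂ , cos φ₁ · sin φ₂ − sin φ₁ · cos φ₂ · cos Δλ )
  = atan2(0.72247, -0.01218) = 90.966° → normalised to [0°, 360°): 90.966°.

91°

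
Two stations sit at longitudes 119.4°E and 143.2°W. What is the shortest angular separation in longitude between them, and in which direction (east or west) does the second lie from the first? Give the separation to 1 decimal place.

Raw difference: -143.2 − 119.4 = -262.6°.
Normalise into (−180°, 180°]: -262.6° + 360° = 97.4°.
Positive ⇒ the second point lies to the east; separation 97.4°.

97.4° east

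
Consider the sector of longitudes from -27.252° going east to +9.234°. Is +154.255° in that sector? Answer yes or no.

Band width going east from -27.252° to +9.234°: ((9.234 − -27.252) mod 360) = 36.486°.
Offset of +154.255° east of the west edge: ((154.255 − -27.252) mod 360) = 181.507°.
181.507° > 36.486° ⇒ outside.

No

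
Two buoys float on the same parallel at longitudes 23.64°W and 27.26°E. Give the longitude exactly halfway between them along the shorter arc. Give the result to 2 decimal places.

Signed shortest Δλ from -23.64° to +27.26° is +50.90°.
Midpoint longitude = -23.64° + (+50.90°)/2 = -23.64° + 25.45° = +1.81°.

1.81°E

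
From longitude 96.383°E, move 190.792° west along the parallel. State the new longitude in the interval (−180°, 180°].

94.409°W

Start at +96.383°; shift −190.792° → -94.409°.
-94.409° already lies in (−180°, 180°].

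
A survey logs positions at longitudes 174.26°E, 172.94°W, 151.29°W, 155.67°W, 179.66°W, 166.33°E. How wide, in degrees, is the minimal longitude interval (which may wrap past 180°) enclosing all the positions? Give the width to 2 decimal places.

Sort the longitudes: -179.66°, -172.94°, -155.67°, -151.29°, +166.33°, +174.26°.
Eastward gaps between consecutive values (wrapping around): 6.72°, 17.27°, 4.38°, 317.62°, 7.93°, 6.08°.
Largest gap = 317.62° ⇒ minimal covering band is its complement: 360° − 317.62° = 42.38°.
Band runs from +166.33° eastward to -151.29°, crossing the antimeridian.

42.38°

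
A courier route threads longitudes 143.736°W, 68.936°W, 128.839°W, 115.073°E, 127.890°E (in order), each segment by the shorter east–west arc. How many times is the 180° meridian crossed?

Leg 1: -143.736° → -68.936°, shortest Δλ = 74.8° (east) — does not cross 180°.
Leg 2: -68.936° → -128.839°, shortest Δλ = -59.903° (west) — does not cross 180°.
Leg 3: -128.839° → +115.073°, shortest Δλ = -116.088° (west) — crosses 180°.
Leg 4: +115.073° → +127.890°, shortest Δλ = 12.817° (east) — does not cross 180°.
Total crossings: 1.

1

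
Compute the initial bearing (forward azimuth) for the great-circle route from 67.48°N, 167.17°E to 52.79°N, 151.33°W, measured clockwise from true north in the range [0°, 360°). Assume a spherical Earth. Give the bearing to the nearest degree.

106°

Δλ = -151.33 − 167.17 = -318.50°; wrapped into (−180°, 180°]: 41.50°.
θ = atan2( sin Δλ · cos φ₂ , cos φ₁ · sin φ₂ − sin φ₁ · cos φ₂ · cos Δλ )
  = atan2(0.40071, -0.11335) = 105.795° → normalised to [0°, 360°): 105.795°.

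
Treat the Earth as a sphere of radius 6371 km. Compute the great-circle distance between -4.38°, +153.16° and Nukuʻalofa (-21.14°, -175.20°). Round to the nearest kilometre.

Δλ = -175.20 − 153.16 = -328.36°; wrapped into (−180°, 180°]: 31.64°.
Δφ = -21.14 − -4.38 = -16.76°.
a = sin²(Δφ/2) + cos φ₁ · cos φ₂ · sin²(Δλ/2) = 0.090355.
c = 2·atan2(√a, √(1−a)) = 0.61062 rad → d = 6371·c ≈ 3890.29 km.

3890 km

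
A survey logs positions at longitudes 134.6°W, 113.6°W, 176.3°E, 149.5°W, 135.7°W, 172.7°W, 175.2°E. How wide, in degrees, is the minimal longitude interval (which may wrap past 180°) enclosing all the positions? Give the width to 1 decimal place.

71.2°

Sort the longitudes: -172.7°, -149.5°, -135.7°, -134.6°, -113.6°, +175.2°, +176.3°.
Eastward gaps between consecutive values (wrapping around): 23.2°, 13.8°, 1.1°, 21.0°, 288.8°, 1.1°, 11.0°.
Largest gap = 288.8° ⇒ minimal covering band is its complement: 360° − 288.8° = 71.2°.
Band runs from +175.2° eastward to -113.6°, crossing the antimeridian.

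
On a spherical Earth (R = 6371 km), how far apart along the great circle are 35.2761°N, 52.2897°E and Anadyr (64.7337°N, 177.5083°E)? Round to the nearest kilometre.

Δλ = 177.5083 − 52.2897 = 125.2186°.
Δφ = 64.7337 − 35.2761 = 29.4576°.
a = sin²(Δφ/2) + cos φ₁ · cos φ₂ · sin²(Δλ/2) = 0.339341.
c = 2·atan2(√a, √(1−a)) = 1.24368 rad → d = 6371·c ≈ 7923.46 km.

7923 km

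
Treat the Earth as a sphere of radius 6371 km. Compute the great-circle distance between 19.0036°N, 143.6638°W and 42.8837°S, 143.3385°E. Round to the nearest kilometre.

10129 km

Δλ = 143.3385 − -143.6638 = 287.0023°; wrapped into (−180°, 180°]: -72.9977°.
Δφ = -42.8837 − 19.0036 = -61.8873°.
a = sin²(Δφ/2) + cos φ₁ · cos φ₂ · sin²(Δλ/2) = 0.509506.
c = 2·atan2(√a, √(1−a)) = 1.58981 rad → d = 6371·c ≈ 10128.67 km.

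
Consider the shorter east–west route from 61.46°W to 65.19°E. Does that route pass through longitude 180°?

Signed shortest Δλ = ((65.19 − -61.46 + 180) mod 360) − 180 = 126.65°.
Going east by 126.65° from -61.46° reaches +65.19° without touching 180°.

No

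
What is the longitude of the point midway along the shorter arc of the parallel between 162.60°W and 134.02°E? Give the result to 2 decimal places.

Signed shortest Δλ from -162.60° to +134.02° is -63.38°.
Midpoint longitude = -162.60° + (-63.38°)/2 = -162.60° − 31.69° = -194.29°.
Normalise into (−180°, 180°]: +165.71°.
(The naïve average (-162.60 + +134.02)/2 = -14.29° is on the wrong side of the globe.)

165.71°E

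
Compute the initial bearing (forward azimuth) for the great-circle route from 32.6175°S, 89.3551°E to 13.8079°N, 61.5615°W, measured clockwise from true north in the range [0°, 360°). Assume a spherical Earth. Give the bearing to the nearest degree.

Δλ = -61.5615 − 89.3551 = -150.9166°.
θ = atan2( sin Δλ · cos φ₂ , cos φ₁ · sin φ₂ − sin φ₁ · cos φ₂ · cos Δλ )
  = atan2(-0.47204, -0.25642) = -118.512° → normalised to [0°, 360°): 241.488°.

241°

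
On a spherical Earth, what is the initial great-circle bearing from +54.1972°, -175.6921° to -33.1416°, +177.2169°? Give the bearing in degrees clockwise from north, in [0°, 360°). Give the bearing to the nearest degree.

186°

Δλ = 177.2169 − -175.6921 = 352.9090°; wrapped into (−180°, 180°]: -7.0910°.
θ = atan2( sin Δλ · cos φ₂ , cos φ₁ · sin φ₂ − sin φ₁ · cos φ₂ · cos Δλ )
  = atan2(-0.10336, -0.99373) = -174.062° → normalised to [0°, 360°): 185.938°.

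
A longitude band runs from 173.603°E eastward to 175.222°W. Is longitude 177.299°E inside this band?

Band width going east from +173.603° to -175.222°: ((-175.222 − 173.603) mod 360) = 11.175°.
Offset of +177.299° east of the west edge: ((177.299 − 173.603) mod 360) = 3.696°.
3.696° ≤ 11.175° ⇒ inside.

Yes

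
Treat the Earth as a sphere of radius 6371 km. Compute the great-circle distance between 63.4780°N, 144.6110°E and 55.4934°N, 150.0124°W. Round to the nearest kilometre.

Δλ = -150.0124 − 144.6110 = -294.6234°; wrapped into (−180°, 180°]: 65.3766°.
Δφ = 55.4934 − 63.4780 = -7.9846°.
a = sin²(Δφ/2) + cos φ₁ · cos φ₂ · sin²(Δλ/2) = 0.078631.
c = 2·atan2(√a, √(1−a)) = 0.56845 rad → d = 6371·c ≈ 3621.57 km.

3622 km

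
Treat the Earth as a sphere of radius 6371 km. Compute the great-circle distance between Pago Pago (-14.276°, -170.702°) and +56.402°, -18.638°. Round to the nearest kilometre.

Δλ = -18.638 − -170.702 = 152.064°.
Δφ = 56.402 − -14.276 = 70.678°.
a = sin²(Δφ/2) + cos φ₁ · cos φ₂ · sin²(Δλ/2) = 0.839590.
c = 2·atan2(√a, √(1−a)) = 2.31744 rad → d = 6371·c ≈ 14764.42 km.

14764 km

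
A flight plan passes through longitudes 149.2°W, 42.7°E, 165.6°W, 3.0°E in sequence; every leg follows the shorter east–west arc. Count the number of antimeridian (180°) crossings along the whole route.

Leg 1: -149.2° → +42.7°, shortest Δλ = -168.1° (west) — crosses 180°.
Leg 2: +42.7° → -165.6°, shortest Δλ = 151.7° (east) — crosses 180°.
Leg 3: -165.6° → +3.0°, shortest Δλ = 168.6° (east) — does not cross 180°.
Total crossings: 2.

2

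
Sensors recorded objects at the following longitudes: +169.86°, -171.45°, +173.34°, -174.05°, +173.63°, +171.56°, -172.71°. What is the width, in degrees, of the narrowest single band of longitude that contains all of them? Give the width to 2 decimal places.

Sort the longitudes: -174.05°, -172.71°, -171.45°, +169.86°, +171.56°, +173.34°, +173.63°.
Eastward gaps between consecutive values (wrapping around): 1.34°, 1.26°, 341.31°, 1.70°, 1.78°, 0.29°, 12.32°.
Largest gap = 341.31° ⇒ minimal covering band is its complement: 360° − 341.31° = 18.69°.
Band runs from +169.86° eastward to -171.45°, crossing the antimeridian.

18.69°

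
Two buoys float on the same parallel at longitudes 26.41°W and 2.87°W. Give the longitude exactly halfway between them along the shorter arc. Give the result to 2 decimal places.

Signed shortest Δλ from -26.41° to -2.87° is +23.54°.
Midpoint longitude = -26.41° + (+23.54°)/2 = -26.41° + 11.77° = -14.64°.

14.64°W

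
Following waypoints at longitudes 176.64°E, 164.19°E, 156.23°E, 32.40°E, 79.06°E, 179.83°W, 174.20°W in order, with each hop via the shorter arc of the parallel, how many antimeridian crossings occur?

1

Leg 1: +176.64° → +164.19°, shortest Δλ = -12.45° (west) — does not cross 180°.
Leg 2: +164.19° → +156.23°, shortest Δλ = -7.96° (west) — does not cross 180°.
Leg 3: +156.23° → +32.40°, shortest Δλ = -123.83° (west) — does not cross 180°.
Leg 4: +32.40° → +79.06°, shortest Δλ = 46.66° (east) — does not cross 180°.
Leg 5: +79.06° → -179.83°, shortest Δλ = 101.11° (east) — crosses 180°.
Leg 6: -179.83° → -174.20°, shortest Δλ = 5.63° (east) — does not cross 180°.
Total crossings: 1.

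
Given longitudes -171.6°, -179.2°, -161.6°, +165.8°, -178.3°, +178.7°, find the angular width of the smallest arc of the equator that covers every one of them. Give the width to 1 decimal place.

32.6°

Sort the longitudes: -179.2°, -178.3°, -171.6°, -161.6°, +165.8°, +178.7°.
Eastward gaps between consecutive values (wrapping around): 0.9°, 6.7°, 10.0°, 327.4°, 12.9°, 2.1°.
Largest gap = 327.4° ⇒ minimal covering band is its complement: 360° − 327.4° = 32.6°.
Band runs from +165.8° eastward to -161.6°, crossing the antimeridian.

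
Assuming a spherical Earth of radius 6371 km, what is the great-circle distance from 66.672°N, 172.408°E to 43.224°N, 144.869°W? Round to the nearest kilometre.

Δλ = -144.869 − 172.408 = -317.277°; wrapped into (−180°, 180°]: 42.723°.
Δφ = 43.224 − 66.672 = -23.448°.
a = sin²(Δφ/2) + cos φ₁ · cos φ₂ · sin²(Δλ/2) = 0.079574.
c = 2·atan2(√a, √(1−a)) = 0.57194 rad → d = 6371·c ≈ 3643.84 km.

3644 km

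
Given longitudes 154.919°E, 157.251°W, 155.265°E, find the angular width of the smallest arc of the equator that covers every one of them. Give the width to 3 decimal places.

47.830°

Sort the longitudes: -157.251°, +154.919°, +155.265°.
Eastward gaps between consecutive values (wrapping around): 312.170°, 0.346°, 47.484°.
Largest gap = 312.170° ⇒ minimal covering band is its complement: 360° − 312.170° = 47.830°.
Band runs from +154.919° eastward to -157.251°, crossing the antimeridian.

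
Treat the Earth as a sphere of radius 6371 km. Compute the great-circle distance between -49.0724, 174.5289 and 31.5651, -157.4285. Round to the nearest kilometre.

Δλ = -157.4285 − 174.5289 = -331.9574°; wrapped into (−180°, 180°]: 28.0426°.
Δφ = 31.5651 − -49.0724 = 80.6375°.
a = sin²(Δφ/2) + cos φ₁ · cos φ₂ · sin²(Δλ/2) = 0.451426.
c = 2·atan2(√a, √(1−a)) = 1.47349 rad → d = 6371·c ≈ 9387.63 km.

9388 km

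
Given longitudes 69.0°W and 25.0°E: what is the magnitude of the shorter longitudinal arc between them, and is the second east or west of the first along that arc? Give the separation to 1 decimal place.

94.0° east

Raw difference: 25.0 − -69.0 = 94.0°.
Normalise into (−180°, 180°]: 94.0° stays 94.0°.
Positive ⇒ the second point lies to the east; separation 94.0°.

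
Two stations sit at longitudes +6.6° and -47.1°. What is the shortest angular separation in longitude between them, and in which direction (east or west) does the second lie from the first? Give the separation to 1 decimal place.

53.7° west

Raw difference: -47.1 − 6.6 = -53.7°.
Normalise into (−180°, 180°]: -53.7° stays -53.7°.
Negative ⇒ the second point lies to the west; separation 53.7°.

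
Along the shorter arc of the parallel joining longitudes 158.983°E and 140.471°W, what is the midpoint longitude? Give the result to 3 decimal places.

Signed shortest Δλ from +158.983° to -140.471° is +60.546°.
Midpoint longitude = +158.983° + (+60.546°)/2 = +158.983° + 30.273° = +189.256°.
Normalise into (−180°, 180°]: -170.744°.
(The naïve average (+158.983 + -140.471)/2 = 9.256° is on the wrong side of the globe.)

170.744°W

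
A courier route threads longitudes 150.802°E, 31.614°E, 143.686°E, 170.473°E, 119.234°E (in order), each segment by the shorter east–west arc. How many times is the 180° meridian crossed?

Leg 1: +150.802° → +31.614°, shortest Δλ = -119.188° (west) — does not cross 180°.
Leg 2: +31.614° → +143.686°, shortest Δλ = 112.072° (east) — does not cross 180°.
Leg 3: +143.686° → +170.473°, shortest Δλ = 26.787° (east) — does not cross 180°.
Leg 4: +170.473° → +119.234°, shortest Δλ = -51.239° (west) — does not cross 180°.
Total crossings: 0.

0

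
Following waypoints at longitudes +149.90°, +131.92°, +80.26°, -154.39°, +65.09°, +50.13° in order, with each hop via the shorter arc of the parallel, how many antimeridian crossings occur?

2

Leg 1: +149.90° → +131.92°, shortest Δλ = -17.98° (west) — does not cross 180°.
Leg 2: +131.92° → +80.26°, shortest Δλ = -51.66° (west) — does not cross 180°.
Leg 3: +80.26° → -154.39°, shortest Δλ = 125.35° (east) — crosses 180°.
Leg 4: -154.39° → +65.09°, shortest Δλ = -140.52° (west) — crosses 180°.
Leg 5: +65.09° → +50.13°, shortest Δλ = -14.96° (west) — does not cross 180°.
Total crossings: 2.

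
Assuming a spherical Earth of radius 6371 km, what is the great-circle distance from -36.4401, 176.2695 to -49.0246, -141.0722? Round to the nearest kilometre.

3696 km

Δλ = -141.0722 − 176.2695 = -317.3417°; wrapped into (−180°, 180°]: 42.6583°.
Δφ = -49.0246 − -36.4401 = -12.5845°.
a = sin²(Δφ/2) + cos φ₁ · cos φ₂ · sin²(Δλ/2) = 0.081802.
c = 2·atan2(√a, √(1−a)) = 0.58012 rad → d = 6371·c ≈ 3695.94 km.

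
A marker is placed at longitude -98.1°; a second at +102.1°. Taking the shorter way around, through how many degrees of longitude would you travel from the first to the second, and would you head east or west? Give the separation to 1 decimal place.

159.8° west

Raw difference: 102.1 − -98.1 = 200.2°.
Normalise into (−180°, 180°]: 200.2° − 360° = -159.8°.
Negative ⇒ the second point lies to the west; separation 159.8°.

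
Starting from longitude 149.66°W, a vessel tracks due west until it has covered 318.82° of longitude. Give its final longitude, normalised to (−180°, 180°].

108.48°W

Start at -149.66°; shift −318.82° → -468.48°.
-468.48° lies outside (−180°, 180°]; add 360° → -108.48°.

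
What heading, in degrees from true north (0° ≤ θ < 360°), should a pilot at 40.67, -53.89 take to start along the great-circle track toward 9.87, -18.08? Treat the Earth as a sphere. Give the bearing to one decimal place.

Δλ = -18.08 − -53.89 = 35.81°.
θ = atan2( sin Δλ · cos φ₂ , cos φ₁ · sin φ₂ − sin φ₁ · cos φ₂ · cos Δλ )
  = atan2(0.57644, -0.39067) = 124.127° → normalised to [0°, 360°): 124.127°.

124.1°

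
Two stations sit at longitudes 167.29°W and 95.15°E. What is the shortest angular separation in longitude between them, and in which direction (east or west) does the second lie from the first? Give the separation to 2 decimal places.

97.56° west

Raw difference: 95.15 − -167.29 = 262.44°.
Normalise into (−180°, 180°]: 262.44° − 360° = -97.56°.
Negative ⇒ the second point lies to the west; separation 97.56°.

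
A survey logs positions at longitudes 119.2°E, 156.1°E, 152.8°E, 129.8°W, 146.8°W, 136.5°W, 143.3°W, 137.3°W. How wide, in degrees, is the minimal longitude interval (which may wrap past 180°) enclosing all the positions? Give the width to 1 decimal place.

Sort the longitudes: -146.8°, -143.3°, -137.3°, -136.5°, -129.8°, +119.2°, +152.8°, +156.1°.
Eastward gaps between consecutive values (wrapping around): 3.5°, 6.0°, 0.8°, 6.7°, 249.0°, 33.6°, 3.3°, 57.1°.
Largest gap = 249.0° ⇒ minimal covering band is its complement: 360° − 249.0° = 111.0°.
Band runs from +119.2° eastward to -129.8°, crossing the antimeridian.

111.0°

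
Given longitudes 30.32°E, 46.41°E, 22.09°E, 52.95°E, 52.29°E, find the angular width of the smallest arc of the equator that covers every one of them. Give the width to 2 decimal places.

30.86°

Sort the longitudes: +22.09°, +30.32°, +46.41°, +52.29°, +52.95°.
Eastward gaps between consecutive values (wrapping around): 8.23°, 16.09°, 5.88°, 0.66°, 329.14°.
Largest gap = 329.14° ⇒ minimal covering band is its complement: 360° − 329.14° = 30.86°.
Band runs from +22.09° eastward to +52.95°.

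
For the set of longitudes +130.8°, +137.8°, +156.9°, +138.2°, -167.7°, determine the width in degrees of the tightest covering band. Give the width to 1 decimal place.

61.5°

Sort the longitudes: -167.7°, +130.8°, +137.8°, +138.2°, +156.9°.
Eastward gaps between consecutive values (wrapping around): 298.5°, 7.0°, 0.4°, 18.7°, 35.4°.
Largest gap = 298.5° ⇒ minimal covering band is its complement: 360° − 298.5° = 61.5°.
Band runs from +130.8° eastward to -167.7°, crossing the antimeridian.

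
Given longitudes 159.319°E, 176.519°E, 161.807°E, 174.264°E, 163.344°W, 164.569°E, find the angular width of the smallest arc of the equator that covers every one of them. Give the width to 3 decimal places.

Sort the longitudes: -163.344°, +159.319°, +161.807°, +164.569°, +174.264°, +176.519°.
Eastward gaps between consecutive values (wrapping around): 322.663°, 2.488°, 2.762°, 9.695°, 2.255°, 20.137°.
Largest gap = 322.663° ⇒ minimal covering band is its complement: 360° − 322.663° = 37.337°.
Band runs from +159.319° eastward to -163.344°, crossing the antimeridian.

37.337°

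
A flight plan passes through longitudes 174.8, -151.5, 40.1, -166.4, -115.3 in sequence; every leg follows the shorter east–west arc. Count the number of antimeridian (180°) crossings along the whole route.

3

Leg 1: +174.8° → -151.5°, shortest Δλ = 33.7° (east) — crosses 180°.
Leg 2: -151.5° → +40.1°, shortest Δλ = -168.4° (west) — crosses 180°.
Leg 3: +40.1° → -166.4°, shortest Δλ = 153.5° (east) — crosses 180°.
Leg 4: -166.4° → -115.3°, shortest Δλ = 51.1° (east) — does not cross 180°.
Total crossings: 3.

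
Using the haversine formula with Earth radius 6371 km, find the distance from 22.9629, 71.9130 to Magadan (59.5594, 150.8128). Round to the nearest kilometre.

Δλ = 150.8128 − 71.9130 = 78.8998°.
Δφ = 59.5594 − 22.9629 = 36.5965°.
a = sin²(Δφ/2) + cos φ₁ · cos φ₂ · sin²(Δλ/2) = 0.286915.
c = 2·atan2(√a, √(1−a)) = 1.13054 rad → d = 6371·c ≈ 7202.68 km.

7203 km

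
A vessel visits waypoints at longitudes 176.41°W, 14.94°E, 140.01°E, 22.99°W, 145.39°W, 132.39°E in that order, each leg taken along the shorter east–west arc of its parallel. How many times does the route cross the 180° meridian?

2

Leg 1: -176.41° → +14.94°, shortest Δλ = -168.65° (west) — crosses 180°.
Leg 2: +14.94° → +140.01°, shortest Δλ = 125.07° (east) — does not cross 180°.
Leg 3: +140.01° → -22.99°, shortest Δλ = -163.0° (west) — does not cross 180°.
Leg 4: -22.99° → -145.39°, shortest Δλ = -122.4° (west) — does not cross 180°.
Leg 5: -145.39° → +132.39°, shortest Δλ = -82.22° (west) — crosses 180°.
Total crossings: 2.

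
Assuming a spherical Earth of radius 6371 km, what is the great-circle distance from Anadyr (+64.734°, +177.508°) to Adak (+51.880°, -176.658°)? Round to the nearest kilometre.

1468 km

Δλ = -176.658 − 177.508 = -354.166°; wrapped into (−180°, 180°]: 5.834°.
Δφ = 51.880 − 64.734 = -12.854°.
a = sin²(Δφ/2) + cos φ₁ · cos φ₂ · sin²(Δλ/2) = 0.013212.
c = 2·atan2(√a, √(1−a)) = 0.23040 rad → d = 6371·c ≈ 1467.87 km.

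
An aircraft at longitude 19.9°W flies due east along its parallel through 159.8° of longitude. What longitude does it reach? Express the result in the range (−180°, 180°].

Start at -19.9°; shift +159.8° → +139.9°.
+139.9° already lies in (−180°, 180°].

139.9°E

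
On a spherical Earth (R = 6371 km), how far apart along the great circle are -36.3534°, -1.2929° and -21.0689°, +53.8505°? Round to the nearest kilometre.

5561 km

Δλ = 53.8505 − -1.2929 = 55.1434°.
Δφ = -21.0689 − -36.3534 = 15.2845°.
a = sin²(Δφ/2) + cos φ₁ · cos φ₂ · sin²(Δλ/2) = 0.178693.
c = 2·atan2(√a, √(1−a)) = 0.87289 rad → d = 6371·c ≈ 5561.19 km.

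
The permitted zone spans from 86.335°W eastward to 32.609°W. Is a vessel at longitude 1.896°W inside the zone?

No

Band width going east from -86.335° to -32.609°: ((-32.609 − -86.335) mod 360) = 53.726°.
Offset of -1.896° east of the west edge: ((-1.896 − -86.335) mod 360) = 84.439°.
84.439° > 53.726° ⇒ outside.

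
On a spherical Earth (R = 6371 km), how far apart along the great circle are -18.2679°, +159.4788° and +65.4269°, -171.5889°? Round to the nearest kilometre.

9622 km

Δλ = -171.5889 − 159.4788 = -331.0677°; wrapped into (−180°, 180°]: 28.9323°.
Δφ = 65.4269 − -18.2679 = 83.6948°.
a = sin²(Δφ/2) + cos φ₁ · cos φ₂ · sin²(Δλ/2) = 0.469731.
c = 2·atan2(√a, √(1−a)) = 1.51022 rad → d = 6371·c ≈ 9621.62 km.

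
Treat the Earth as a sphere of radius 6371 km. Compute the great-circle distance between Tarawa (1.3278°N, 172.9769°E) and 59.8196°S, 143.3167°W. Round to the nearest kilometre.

Δλ = -143.3167 − 172.9769 = -316.2936°; wrapped into (−180°, 180°]: 43.7064°.
Δφ = -59.8196 − 1.3278 = -61.1474°.
a = sin²(Δφ/2) + cos φ₁ · cos φ₂ · sin²(Δλ/2) = 0.328357.
c = 2·atan2(√a, √(1−a)) = 1.22038 rad → d = 6371·c ≈ 7775.06 km.

7775 km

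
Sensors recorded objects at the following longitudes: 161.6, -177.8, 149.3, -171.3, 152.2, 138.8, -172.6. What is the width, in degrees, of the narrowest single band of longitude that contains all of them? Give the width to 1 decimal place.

49.9°

Sort the longitudes: -177.8°, -172.6°, -171.3°, +138.8°, +149.3°, +152.2°, +161.6°.
Eastward gaps between consecutive values (wrapping around): 5.2°, 1.3°, 310.1°, 10.5°, 2.9°, 9.4°, 20.6°.
Largest gap = 310.1° ⇒ minimal covering band is its complement: 360° − 310.1° = 49.9°.
Band runs from +138.8° eastward to -171.3°, crossing the antimeridian.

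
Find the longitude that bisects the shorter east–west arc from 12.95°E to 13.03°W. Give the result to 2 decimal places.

Signed shortest Δλ from +12.95° to -13.03° is -25.98°.
Midpoint longitude = +12.95° + (-25.98°)/2 = +12.95° − 12.99° = -0.04°.

0.04°W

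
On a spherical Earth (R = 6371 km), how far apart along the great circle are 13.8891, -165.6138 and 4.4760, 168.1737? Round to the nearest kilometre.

3058 km

Δλ = 168.1737 − -165.6138 = 333.7875°; wrapped into (−180°, 180°]: -26.2125°.
Δφ = 4.4760 − 13.8891 = -9.4131°.
a = sin²(Δφ/2) + cos φ₁ · cos φ₂ · sin²(Δλ/2) = 0.056496.
c = 2·atan2(√a, √(1−a)) = 0.47997 rad → d = 6371·c ≈ 3057.90 km.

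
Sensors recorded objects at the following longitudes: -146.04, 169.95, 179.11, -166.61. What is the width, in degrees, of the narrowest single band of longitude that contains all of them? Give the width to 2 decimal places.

44.01°

Sort the longitudes: -166.61°, -146.04°, +169.95°, +179.11°.
Eastward gaps between consecutive values (wrapping around): 20.57°, 315.99°, 9.16°, 14.28°.
Largest gap = 315.99° ⇒ minimal covering band is its complement: 360° − 315.99° = 44.01°.
Band runs from +169.95° eastward to -146.04°, crossing the antimeridian.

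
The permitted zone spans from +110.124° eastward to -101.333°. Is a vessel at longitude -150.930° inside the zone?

Band width going east from +110.124° to -101.333°: ((-101.333 − 110.124) mod 360) = 148.543°.
Offset of -150.930° east of the west edge: ((-150.930 − 110.124) mod 360) = 98.946°.
98.946° ≤ 148.543° ⇒ inside.

Yes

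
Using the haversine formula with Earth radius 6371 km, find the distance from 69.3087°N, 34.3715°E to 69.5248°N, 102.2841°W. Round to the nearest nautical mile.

2290 nmi

Δλ = -102.2841 − 34.3715 = -136.6556°.
Δφ = 69.5248 − 69.3087 = 0.2161°.
a = sin²(Δφ/2) + cos φ₁ · cos φ₂ · sin²(Δλ/2) = 0.106744.
c = 2·atan2(√a, √(1−a)) = 0.66566 rad → d = 6371·c ≈ 4240.89 km ≈ 2289.90 nmi.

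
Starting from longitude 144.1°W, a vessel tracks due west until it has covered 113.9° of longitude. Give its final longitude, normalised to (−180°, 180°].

Start at -144.1°; shift −113.9° → -258.0°.
-258.0° lies outside (−180°, 180°]; add 360° → +102.0°.

102.0°E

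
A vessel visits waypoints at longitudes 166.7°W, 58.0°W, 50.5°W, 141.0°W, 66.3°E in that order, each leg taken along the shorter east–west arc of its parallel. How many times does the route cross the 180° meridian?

Leg 1: -166.7° → -58.0°, shortest Δλ = 108.7° (east) — does not cross 180°.
Leg 2: -58.0° → -50.5°, shortest Δλ = 7.5° (east) — does not cross 180°.
Leg 3: -50.5° → -141.0°, shortest Δλ = -90.5° (west) — does not cross 180°.
Leg 4: -141.0° → +66.3°, shortest Δλ = -152.7° (west) — crosses 180°.
Total crossings: 1.

1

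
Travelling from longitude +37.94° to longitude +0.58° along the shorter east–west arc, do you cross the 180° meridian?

No

Signed shortest Δλ = ((0.58 − 37.94 + 180) mod 360) − 180 = -37.36°.
Going west by 37.36° from +37.94° reaches +0.58° without touching 180°.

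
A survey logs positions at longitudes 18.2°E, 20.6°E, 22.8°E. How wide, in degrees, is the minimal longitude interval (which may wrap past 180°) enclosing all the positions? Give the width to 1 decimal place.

4.6°

Sort the longitudes: +18.2°, +20.6°, +22.8°.
Eastward gaps between consecutive values (wrapping around): 2.4°, 2.2°, 355.4°.
Largest gap = 355.4° ⇒ minimal covering band is its complement: 360° − 355.4° = 4.6°.
Band runs from +18.2° eastward to +22.8°.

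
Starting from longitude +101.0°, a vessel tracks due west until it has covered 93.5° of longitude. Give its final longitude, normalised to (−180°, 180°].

+7.5°

Start at +101.0°; shift −93.5° → +7.5°.
+7.5° already lies in (−180°, 180°].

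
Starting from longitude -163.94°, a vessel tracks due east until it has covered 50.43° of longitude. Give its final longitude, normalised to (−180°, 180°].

Start at -163.94°; shift +50.43° → -113.51°.
-113.51° already lies in (−180°, 180°].

-113.51°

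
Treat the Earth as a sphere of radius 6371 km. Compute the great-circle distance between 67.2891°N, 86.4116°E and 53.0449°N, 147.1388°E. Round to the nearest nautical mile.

Δλ = 147.1388 − 86.4116 = 60.7272°.
Δφ = 53.0449 − 67.2891 = -14.2442°.
a = sin²(Δφ/2) + cos φ₁ · cos φ₂ · sin²(Δλ/2) = 0.074679.
c = 2·atan2(√a, √(1−a)) = 0.55359 rad → d = 6371·c ≈ 3526.94 km ≈ 1904.39 nmi.

1904 nmi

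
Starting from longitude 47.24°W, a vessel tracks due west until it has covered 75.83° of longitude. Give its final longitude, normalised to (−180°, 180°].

Start at -47.24°; shift −75.83° → -123.07°.
-123.07° already lies in (−180°, 180°].

123.07°W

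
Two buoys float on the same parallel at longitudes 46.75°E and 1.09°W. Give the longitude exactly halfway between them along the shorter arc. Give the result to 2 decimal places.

Signed shortest Δλ from +46.75° to -1.09° is -47.84°.
Midpoint longitude = +46.75° + (-47.84°)/2 = +46.75° − 23.92° = +22.83°.

22.83°E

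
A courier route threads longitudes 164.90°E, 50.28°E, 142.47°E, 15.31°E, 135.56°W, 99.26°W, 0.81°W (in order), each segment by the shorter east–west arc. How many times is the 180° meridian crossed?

Leg 1: +164.90° → +50.28°, shortest Δλ = -114.62° (west) — does not cross 180°.
Leg 2: +50.28° → +142.47°, shortest Δλ = 92.19° (east) — does not cross 180°.
Leg 3: +142.47° → +15.31°, shortest Δλ = -127.16° (west) — does not cross 180°.
Leg 4: +15.31° → -135.56°, shortest Δλ = -150.87° (west) — does not cross 180°.
Leg 5: -135.56° → -99.26°, shortest Δλ = 36.3° (east) — does not cross 180°.
Leg 6: -99.26° → -0.81°, shortest Δλ = 98.45° (east) — does not cross 180°.
Total crossings: 0.

0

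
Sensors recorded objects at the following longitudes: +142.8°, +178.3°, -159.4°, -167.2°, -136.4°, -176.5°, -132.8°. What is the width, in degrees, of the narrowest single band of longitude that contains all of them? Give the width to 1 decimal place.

Sort the longitudes: -176.5°, -167.2°, -159.4°, -136.4°, -132.8°, +142.8°, +178.3°.
Eastward gaps between consecutive values (wrapping around): 9.3°, 7.8°, 23.0°, 3.6°, 275.6°, 35.5°, 5.2°.
Largest gap = 275.6° ⇒ minimal covering band is its complement: 360° − 275.6° = 84.4°.
Band runs from +142.8° eastward to -132.8°, crossing the antimeridian.

84.4°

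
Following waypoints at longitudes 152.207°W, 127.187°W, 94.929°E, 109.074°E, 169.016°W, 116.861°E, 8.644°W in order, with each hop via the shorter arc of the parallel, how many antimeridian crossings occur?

3

Leg 1: -152.207° → -127.187°, shortest Δλ = 25.02° (east) — does not cross 180°.
Leg 2: -127.187° → +94.929°, shortest Δλ = -137.884° (west) — crosses 180°.
Leg 3: +94.929° → +109.074°, shortest Δλ = 14.145° (east) — does not cross 180°.
Leg 4: +109.074° → -169.016°, shortest Δλ = 81.91° (east) — crosses 180°.
Leg 5: -169.016° → +116.861°, shortest Δλ = -74.123° (west) — crosses 180°.
Leg 6: +116.861° → -8.644°, shortest Δλ = -125.505° (west) — does not cross 180°.
Total crossings: 3.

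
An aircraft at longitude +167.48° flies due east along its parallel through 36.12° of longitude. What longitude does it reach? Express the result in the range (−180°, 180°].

-156.40°

Start at +167.48°; shift +36.12° → +203.60°.
+203.60° lies outside (−180°, 180°]; subtract 360° → -156.40°.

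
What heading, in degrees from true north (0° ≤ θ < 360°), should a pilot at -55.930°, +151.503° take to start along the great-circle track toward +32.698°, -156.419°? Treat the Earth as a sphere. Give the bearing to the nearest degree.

42°

Δλ = -156.419 − 151.503 = -307.922°; wrapped into (−180°, 180°]: 52.078°.
θ = atan2( sin Δλ · cos φ₂ , cos φ₁ · sin φ₂ − sin φ₁ · cos φ₂ · cos Δλ )
  = atan2(0.66384, 0.73105) = 42.241° → normalised to [0°, 360°): 42.241°.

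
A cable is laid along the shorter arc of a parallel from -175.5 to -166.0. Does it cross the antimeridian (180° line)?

Signed shortest Δλ = ((-166.0 − -175.5 + 180) mod 360) − 180 = 9.5°.
Going east by 9.5° from -175.5° reaches -166.0° without touching 180°.

No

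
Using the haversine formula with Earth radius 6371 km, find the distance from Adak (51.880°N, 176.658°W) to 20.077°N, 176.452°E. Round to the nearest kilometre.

Δλ = 176.452 − -176.658 = 353.110°; wrapped into (−180°, 180°]: -6.890°.
Δφ = 20.077 − 51.880 = -31.803°.
a = sin²(Δφ/2) + cos φ₁ · cos φ₂ · sin²(Δλ/2) = 0.077161.
c = 2·atan2(√a, √(1−a)) = 0.56296 rad → d = 6371·c ≈ 3586.63 km.

3587 km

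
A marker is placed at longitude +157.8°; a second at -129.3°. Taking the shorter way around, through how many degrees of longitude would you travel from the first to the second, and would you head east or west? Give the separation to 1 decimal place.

72.9° east

Raw difference: -129.3 − 157.8 = -287.1°.
Normalise into (−180°, 180°]: -287.1° + 360° = 72.9°.
Positive ⇒ the second point lies to the east; separation 72.9°.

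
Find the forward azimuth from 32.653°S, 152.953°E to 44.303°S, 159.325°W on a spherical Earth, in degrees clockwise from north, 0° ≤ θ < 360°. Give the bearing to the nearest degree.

Δλ = -159.325 − 152.953 = -312.278°; wrapped into (−180°, 180°]: 47.722°.
θ = atan2( sin Δλ · cos φ₂ , cos φ₁ · sin φ₂ − sin φ₁ · cos φ₂ · cos Δλ )
  = atan2(0.52951, -0.32830) = 121.800° → normalised to [0°, 360°): 121.800°.

122°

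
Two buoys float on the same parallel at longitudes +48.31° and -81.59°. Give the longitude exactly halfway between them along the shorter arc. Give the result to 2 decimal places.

Signed shortest Δλ from +48.31° to -81.59° is -129.90°.
Midpoint longitude = +48.31° + (-129.90°)/2 = +48.31° − 64.95° = -16.64°.

-16.64°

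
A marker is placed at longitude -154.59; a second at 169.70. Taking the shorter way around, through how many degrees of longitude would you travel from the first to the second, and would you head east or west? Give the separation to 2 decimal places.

Raw difference: 169.70 − -154.59 = 324.29°.
Normalise into (−180°, 180°]: 324.29° − 360° = -35.71°.
Negative ⇒ the second point lies to the west; separation 35.71°.

35.71° west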